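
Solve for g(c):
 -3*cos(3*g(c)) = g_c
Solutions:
 g(c) = -asin((C1 + exp(18*c))/(C1 - exp(18*c)))/3 + pi/3
 g(c) = asin((C1 + exp(18*c))/(C1 - exp(18*c)))/3


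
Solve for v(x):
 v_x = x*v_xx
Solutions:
 v(x) = C1 + C2*x^2


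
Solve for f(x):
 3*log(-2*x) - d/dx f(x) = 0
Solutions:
 f(x) = C1 + 3*x*log(-x) + 3*x*(-1 + log(2))


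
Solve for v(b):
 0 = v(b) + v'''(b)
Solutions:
 v(b) = C3*exp(-b) + (C1*sin(sqrt(3)*b/2) + C2*cos(sqrt(3)*b/2))*exp(b/2)


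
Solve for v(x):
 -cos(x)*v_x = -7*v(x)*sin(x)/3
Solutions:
 v(x) = C1/cos(x)^(7/3)


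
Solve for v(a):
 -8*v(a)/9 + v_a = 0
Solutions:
 v(a) = C1*exp(8*a/9)


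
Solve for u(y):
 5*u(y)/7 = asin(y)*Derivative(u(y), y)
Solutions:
 u(y) = C1*exp(5*Integral(1/asin(y), y)/7)


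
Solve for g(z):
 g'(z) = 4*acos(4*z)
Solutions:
 g(z) = C1 + 4*z*acos(4*z) - sqrt(1 - 16*z^2)


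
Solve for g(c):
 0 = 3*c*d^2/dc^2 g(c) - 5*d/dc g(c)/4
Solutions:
 g(c) = C1 + C2*c^(17/12)


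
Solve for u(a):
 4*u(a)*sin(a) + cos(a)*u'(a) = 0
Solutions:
 u(a) = C1*cos(a)^4


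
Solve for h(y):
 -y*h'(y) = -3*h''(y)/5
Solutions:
 h(y) = C1 + C2*erfi(sqrt(30)*y/6)


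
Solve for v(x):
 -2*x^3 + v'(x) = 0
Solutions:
 v(x) = C1 + x^4/2


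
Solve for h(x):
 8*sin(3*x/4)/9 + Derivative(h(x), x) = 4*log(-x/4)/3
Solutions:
 h(x) = C1 + 4*x*log(-x)/3 - 8*x*log(2)/3 - 4*x/3 + 32*cos(3*x/4)/27


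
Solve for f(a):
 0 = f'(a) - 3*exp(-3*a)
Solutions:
 f(a) = C1 - exp(-3*a)


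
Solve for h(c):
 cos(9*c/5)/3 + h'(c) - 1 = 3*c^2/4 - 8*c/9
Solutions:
 h(c) = C1 + c^3/4 - 4*c^2/9 + c - 5*sin(9*c/5)/27


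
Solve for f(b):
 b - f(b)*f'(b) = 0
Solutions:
 f(b) = -sqrt(C1 + b^2)
 f(b) = sqrt(C1 + b^2)


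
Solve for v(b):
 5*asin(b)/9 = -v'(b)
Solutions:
 v(b) = C1 - 5*b*asin(b)/9 - 5*sqrt(1 - b^2)/9


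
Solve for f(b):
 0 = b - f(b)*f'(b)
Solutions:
 f(b) = -sqrt(C1 + b^2)
 f(b) = sqrt(C1 + b^2)


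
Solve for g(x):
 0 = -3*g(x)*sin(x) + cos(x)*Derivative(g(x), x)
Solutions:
 g(x) = C1/cos(x)^3


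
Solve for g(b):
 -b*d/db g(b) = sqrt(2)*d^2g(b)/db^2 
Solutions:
 g(b) = C1 + C2*erf(2^(1/4)*b/2)


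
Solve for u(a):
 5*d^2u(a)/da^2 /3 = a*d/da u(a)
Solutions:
 u(a) = C1 + C2*erfi(sqrt(30)*a/10)


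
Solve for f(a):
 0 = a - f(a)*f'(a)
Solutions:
 f(a) = -sqrt(C1 + a^2)
 f(a) = sqrt(C1 + a^2)


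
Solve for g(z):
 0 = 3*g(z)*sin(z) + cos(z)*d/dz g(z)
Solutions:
 g(z) = C1*cos(z)^3


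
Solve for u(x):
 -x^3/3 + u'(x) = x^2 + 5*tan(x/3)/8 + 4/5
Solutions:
 u(x) = C1 + x^4/12 + x^3/3 + 4*x/5 - 15*log(cos(x/3))/8


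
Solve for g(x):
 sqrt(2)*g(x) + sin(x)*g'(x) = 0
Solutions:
 g(x) = C1*(cos(x) + 1)^(sqrt(2)/2)/(cos(x) - 1)^(sqrt(2)/2)


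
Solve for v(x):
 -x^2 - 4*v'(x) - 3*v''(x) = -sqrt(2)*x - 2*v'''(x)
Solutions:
 v(x) = C1 + C2*exp(x*(3 - sqrt(41))/4) + C3*exp(x*(3 + sqrt(41))/4) - x^3/12 + sqrt(2)*x^2/8 + 3*x^2/16 - 17*x/32 - 3*sqrt(2)*x/16


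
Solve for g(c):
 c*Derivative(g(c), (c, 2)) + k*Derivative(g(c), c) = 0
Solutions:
 g(c) = C1 + c^(1 - re(k))*(C2*sin(log(c)*Abs(im(k))) + C3*cos(log(c)*im(k)))


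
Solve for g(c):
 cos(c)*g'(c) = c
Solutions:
 g(c) = C1 + Integral(c/cos(c), c)


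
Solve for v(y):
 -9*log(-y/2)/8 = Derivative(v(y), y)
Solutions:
 v(y) = C1 - 9*y*log(-y)/8 + 9*y*(log(2) + 1)/8


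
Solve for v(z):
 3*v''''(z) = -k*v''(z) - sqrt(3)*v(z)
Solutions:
 v(z) = C1*exp(-sqrt(6)*z*sqrt(-k - sqrt(k^2 - 12*sqrt(3)))/6) + C2*exp(sqrt(6)*z*sqrt(-k - sqrt(k^2 - 12*sqrt(3)))/6) + C3*exp(-sqrt(6)*z*sqrt(-k + sqrt(k^2 - 12*sqrt(3)))/6) + C4*exp(sqrt(6)*z*sqrt(-k + sqrt(k^2 - 12*sqrt(3)))/6)


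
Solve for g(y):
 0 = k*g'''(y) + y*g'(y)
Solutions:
 g(y) = C1 + Integral(C2*airyai(y*(-1/k)^(1/3)) + C3*airybi(y*(-1/k)^(1/3)), y)


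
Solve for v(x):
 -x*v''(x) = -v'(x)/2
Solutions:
 v(x) = C1 + C2*x^(3/2)


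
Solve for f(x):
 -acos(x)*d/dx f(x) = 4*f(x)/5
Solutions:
 f(x) = C1*exp(-4*Integral(1/acos(x), x)/5)


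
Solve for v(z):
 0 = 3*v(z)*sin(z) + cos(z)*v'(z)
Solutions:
 v(z) = C1*cos(z)^3


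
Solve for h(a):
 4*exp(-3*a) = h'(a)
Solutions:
 h(a) = C1 - 4*exp(-3*a)/3


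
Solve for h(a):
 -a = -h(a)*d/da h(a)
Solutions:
 h(a) = -sqrt(C1 + a^2)
 h(a) = sqrt(C1 + a^2)


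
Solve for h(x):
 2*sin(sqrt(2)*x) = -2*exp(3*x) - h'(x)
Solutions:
 h(x) = C1 - 2*exp(3*x)/3 + sqrt(2)*cos(sqrt(2)*x)


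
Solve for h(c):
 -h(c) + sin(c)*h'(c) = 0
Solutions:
 h(c) = C1*sqrt(cos(c) - 1)/sqrt(cos(c) + 1)


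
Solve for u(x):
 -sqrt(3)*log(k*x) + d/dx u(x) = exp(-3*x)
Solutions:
 u(x) = C1 + sqrt(3)*x*log(k*x) - sqrt(3)*x - exp(-3*x)/3


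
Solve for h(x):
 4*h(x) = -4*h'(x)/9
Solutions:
 h(x) = C1*exp(-9*x)


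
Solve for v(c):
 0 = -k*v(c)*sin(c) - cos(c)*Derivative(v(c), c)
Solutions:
 v(c) = C1*exp(k*log(cos(c)))


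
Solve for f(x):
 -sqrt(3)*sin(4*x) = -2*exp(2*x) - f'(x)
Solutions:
 f(x) = C1 - exp(2*x) - sqrt(3)*cos(4*x)/4


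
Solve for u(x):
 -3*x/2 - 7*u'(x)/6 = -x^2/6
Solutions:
 u(x) = C1 + x^3/21 - 9*x^2/14


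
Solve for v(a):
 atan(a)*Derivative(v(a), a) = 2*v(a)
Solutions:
 v(a) = C1*exp(2*Integral(1/atan(a), a))


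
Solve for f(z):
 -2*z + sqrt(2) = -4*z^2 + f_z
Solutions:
 f(z) = C1 + 4*z^3/3 - z^2 + sqrt(2)*z


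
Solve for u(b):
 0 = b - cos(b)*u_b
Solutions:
 u(b) = C1 + Integral(b/cos(b), b)


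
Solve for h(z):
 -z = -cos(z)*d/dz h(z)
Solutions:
 h(z) = C1 + Integral(z/cos(z), z)


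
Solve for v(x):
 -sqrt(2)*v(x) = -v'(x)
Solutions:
 v(x) = C1*exp(sqrt(2)*x)


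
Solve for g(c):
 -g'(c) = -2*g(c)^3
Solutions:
 g(c) = -sqrt(2)*sqrt(-1/(C1 + 2*c))/2
 g(c) = sqrt(2)*sqrt(-1/(C1 + 2*c))/2


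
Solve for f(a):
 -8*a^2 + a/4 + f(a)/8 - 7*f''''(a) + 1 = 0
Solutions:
 f(a) = C1*exp(-686^(1/4)*a/14) + C2*exp(686^(1/4)*a/14) + C3*sin(686^(1/4)*a/14) + C4*cos(686^(1/4)*a/14) + 64*a^2 - 2*a - 8


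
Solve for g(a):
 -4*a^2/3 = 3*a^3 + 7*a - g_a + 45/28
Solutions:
 g(a) = C1 + 3*a^4/4 + 4*a^3/9 + 7*a^2/2 + 45*a/28


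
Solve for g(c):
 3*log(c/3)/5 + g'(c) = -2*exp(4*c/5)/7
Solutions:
 g(c) = C1 - 3*c*log(c)/5 + 3*c*(1 + log(3))/5 - 5*exp(4*c/5)/14


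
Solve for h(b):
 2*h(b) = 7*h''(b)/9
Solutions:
 h(b) = C1*exp(-3*sqrt(14)*b/7) + C2*exp(3*sqrt(14)*b/7)


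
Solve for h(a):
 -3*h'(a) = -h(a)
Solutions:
 h(a) = C1*exp(a/3)


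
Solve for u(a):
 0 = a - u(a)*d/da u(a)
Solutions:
 u(a) = -sqrt(C1 + a^2)
 u(a) = sqrt(C1 + a^2)


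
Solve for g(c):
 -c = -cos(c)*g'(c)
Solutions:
 g(c) = C1 + Integral(c/cos(c), c)


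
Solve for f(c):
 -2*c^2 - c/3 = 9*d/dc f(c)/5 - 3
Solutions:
 f(c) = C1 - 10*c^3/27 - 5*c^2/54 + 5*c/3


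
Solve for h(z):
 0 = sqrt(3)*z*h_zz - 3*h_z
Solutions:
 h(z) = C1 + C2*z^(1 + sqrt(3))


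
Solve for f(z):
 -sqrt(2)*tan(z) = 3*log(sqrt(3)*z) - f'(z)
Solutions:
 f(z) = C1 + 3*z*log(z) - 3*z + 3*z*log(3)/2 - sqrt(2)*log(cos(z))


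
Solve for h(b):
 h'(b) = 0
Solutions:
 h(b) = C1


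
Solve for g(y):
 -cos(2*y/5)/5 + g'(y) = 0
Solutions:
 g(y) = C1 + sin(2*y/5)/2


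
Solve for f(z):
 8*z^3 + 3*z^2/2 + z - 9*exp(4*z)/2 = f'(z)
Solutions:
 f(z) = C1 + 2*z^4 + z^3/2 + z^2/2 - 9*exp(4*z)/8


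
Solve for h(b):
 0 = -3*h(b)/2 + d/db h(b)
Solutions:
 h(b) = C1*exp(3*b/2)


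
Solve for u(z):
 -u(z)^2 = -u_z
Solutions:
 u(z) = -1/(C1 + z)


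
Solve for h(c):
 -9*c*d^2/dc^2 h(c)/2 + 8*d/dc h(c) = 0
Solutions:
 h(c) = C1 + C2*c^(25/9)


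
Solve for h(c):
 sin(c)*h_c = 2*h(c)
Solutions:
 h(c) = C1*(cos(c) - 1)/(cos(c) + 1)


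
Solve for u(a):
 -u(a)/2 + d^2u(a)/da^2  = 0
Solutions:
 u(a) = C1*exp(-sqrt(2)*a/2) + C2*exp(sqrt(2)*a/2)


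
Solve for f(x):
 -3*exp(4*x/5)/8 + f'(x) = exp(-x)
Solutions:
 f(x) = C1 + 15*exp(4*x/5)/32 - exp(-x)


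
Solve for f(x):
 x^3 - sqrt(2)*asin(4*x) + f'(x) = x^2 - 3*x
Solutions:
 f(x) = C1 - x^4/4 + x^3/3 - 3*x^2/2 + sqrt(2)*(x*asin(4*x) + sqrt(1 - 16*x^2)/4)


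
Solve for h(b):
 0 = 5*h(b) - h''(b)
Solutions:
 h(b) = C1*exp(-sqrt(5)*b) + C2*exp(sqrt(5)*b)


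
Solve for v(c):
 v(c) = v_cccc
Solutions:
 v(c) = C1*exp(-c) + C2*exp(c) + C3*sin(c) + C4*cos(c)


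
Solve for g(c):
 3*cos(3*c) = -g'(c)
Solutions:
 g(c) = C1 - sin(3*c)


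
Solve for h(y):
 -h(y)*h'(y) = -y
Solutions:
 h(y) = -sqrt(C1 + y^2)
 h(y) = sqrt(C1 + y^2)


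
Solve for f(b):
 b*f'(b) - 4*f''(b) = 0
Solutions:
 f(b) = C1 + C2*erfi(sqrt(2)*b/4)


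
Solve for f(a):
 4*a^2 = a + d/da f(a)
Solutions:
 f(a) = C1 + 4*a^3/3 - a^2/2


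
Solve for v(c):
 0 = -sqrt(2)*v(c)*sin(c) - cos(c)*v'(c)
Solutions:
 v(c) = C1*cos(c)^(sqrt(2))


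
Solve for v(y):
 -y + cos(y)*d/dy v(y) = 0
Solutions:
 v(y) = C1 + Integral(y/cos(y), y)


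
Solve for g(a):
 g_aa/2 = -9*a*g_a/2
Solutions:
 g(a) = C1 + C2*erf(3*sqrt(2)*a/2)


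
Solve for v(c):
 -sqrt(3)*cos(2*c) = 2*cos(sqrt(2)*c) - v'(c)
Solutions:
 v(c) = C1 + sqrt(3)*sin(2*c)/2 + sqrt(2)*sin(sqrt(2)*c)


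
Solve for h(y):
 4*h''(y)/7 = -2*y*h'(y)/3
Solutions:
 h(y) = C1 + C2*erf(sqrt(21)*y/6)


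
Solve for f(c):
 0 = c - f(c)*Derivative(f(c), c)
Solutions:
 f(c) = -sqrt(C1 + c^2)
 f(c) = sqrt(C1 + c^2)


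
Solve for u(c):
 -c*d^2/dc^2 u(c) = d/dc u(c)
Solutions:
 u(c) = C1 + C2*log(c)


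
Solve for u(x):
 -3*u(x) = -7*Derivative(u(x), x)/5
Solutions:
 u(x) = C1*exp(15*x/7)


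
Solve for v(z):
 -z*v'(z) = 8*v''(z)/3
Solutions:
 v(z) = C1 + C2*erf(sqrt(3)*z/4)


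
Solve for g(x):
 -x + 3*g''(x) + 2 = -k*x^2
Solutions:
 g(x) = C1 + C2*x - k*x^4/36 + x^3/18 - x^2/3


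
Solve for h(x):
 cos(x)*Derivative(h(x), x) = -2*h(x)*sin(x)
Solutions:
 h(x) = C1*cos(x)^2


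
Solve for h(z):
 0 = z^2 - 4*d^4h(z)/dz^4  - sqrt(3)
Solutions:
 h(z) = C1 + C2*z + C3*z^2 + C4*z^3 + z^6/1440 - sqrt(3)*z^4/96


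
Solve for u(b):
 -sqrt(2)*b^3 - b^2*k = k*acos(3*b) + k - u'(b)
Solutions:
 u(b) = C1 + sqrt(2)*b^4/4 + b^3*k/3 + b*k + k*(b*acos(3*b) - sqrt(1 - 9*b^2)/3)


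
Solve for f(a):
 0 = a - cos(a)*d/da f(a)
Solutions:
 f(a) = C1 + Integral(a/cos(a), a)


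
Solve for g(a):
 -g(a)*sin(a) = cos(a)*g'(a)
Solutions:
 g(a) = C1*cos(a)


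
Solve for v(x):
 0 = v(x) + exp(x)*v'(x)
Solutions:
 v(x) = C1*exp(exp(-x))


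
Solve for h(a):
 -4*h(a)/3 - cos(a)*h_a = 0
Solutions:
 h(a) = C1*(sin(a) - 1)^(2/3)/(sin(a) + 1)^(2/3)


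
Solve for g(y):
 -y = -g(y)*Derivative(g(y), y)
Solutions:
 g(y) = -sqrt(C1 + y^2)
 g(y) = sqrt(C1 + y^2)


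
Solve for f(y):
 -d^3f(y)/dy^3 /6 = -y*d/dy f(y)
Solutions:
 f(y) = C1 + Integral(C2*airyai(6^(1/3)*y) + C3*airybi(6^(1/3)*y), y)


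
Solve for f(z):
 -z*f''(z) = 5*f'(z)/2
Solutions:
 f(z) = C1 + C2/z^(3/2)


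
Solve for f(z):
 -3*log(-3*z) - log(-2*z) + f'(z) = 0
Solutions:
 f(z) = C1 + 4*z*log(-z) + z*(-4 + log(54))


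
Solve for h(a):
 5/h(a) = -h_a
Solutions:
 h(a) = -sqrt(C1 - 10*a)
 h(a) = sqrt(C1 - 10*a)


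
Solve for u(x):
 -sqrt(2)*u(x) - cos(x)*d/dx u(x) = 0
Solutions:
 u(x) = C1*(sin(x) - 1)^(sqrt(2)/2)/(sin(x) + 1)^(sqrt(2)/2)


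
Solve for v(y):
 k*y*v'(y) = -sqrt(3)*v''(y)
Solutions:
 v(y) = Piecewise((-sqrt(2)*3^(1/4)*sqrt(pi)*C1*erf(sqrt(2)*3^(3/4)*sqrt(k)*y/6)/(2*sqrt(k)) - C2, (k > 0) | (k < 0)), (-C1*y - C2, True))


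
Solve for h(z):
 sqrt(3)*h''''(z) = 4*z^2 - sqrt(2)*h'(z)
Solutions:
 h(z) = C1 + C4*exp(-2^(1/6)*3^(5/6)*z/3) + 2*sqrt(2)*z^3/3 + (C2*sin(2^(1/6)*3^(1/3)*z/2) + C3*cos(2^(1/6)*3^(1/3)*z/2))*exp(2^(1/6)*3^(5/6)*z/6)


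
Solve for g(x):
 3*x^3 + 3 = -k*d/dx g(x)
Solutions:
 g(x) = C1 - 3*x^4/(4*k) - 3*x/k


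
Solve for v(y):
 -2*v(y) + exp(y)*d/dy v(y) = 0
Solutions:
 v(y) = C1*exp(-2*exp(-y))


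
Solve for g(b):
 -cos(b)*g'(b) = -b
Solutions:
 g(b) = C1 + Integral(b/cos(b), b)


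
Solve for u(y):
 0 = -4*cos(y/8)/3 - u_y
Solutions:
 u(y) = C1 - 32*sin(y/8)/3


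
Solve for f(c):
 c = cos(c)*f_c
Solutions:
 f(c) = C1 + Integral(c/cos(c), c)


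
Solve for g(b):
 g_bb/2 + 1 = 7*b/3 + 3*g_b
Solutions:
 g(b) = C1 + C2*exp(6*b) - 7*b^2/18 + 11*b/54


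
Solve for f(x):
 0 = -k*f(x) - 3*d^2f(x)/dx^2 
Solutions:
 f(x) = C1*exp(-sqrt(3)*x*sqrt(-k)/3) + C2*exp(sqrt(3)*x*sqrt(-k)/3)


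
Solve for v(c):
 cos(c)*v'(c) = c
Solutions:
 v(c) = C1 + Integral(c/cos(c), c)


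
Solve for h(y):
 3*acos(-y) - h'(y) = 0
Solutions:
 h(y) = C1 + 3*y*acos(-y) + 3*sqrt(1 - y^2)


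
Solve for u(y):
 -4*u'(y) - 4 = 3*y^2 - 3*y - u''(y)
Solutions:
 u(y) = C1 + C2*exp(4*y) - y^3/4 + 3*y^2/16 - 29*y/32


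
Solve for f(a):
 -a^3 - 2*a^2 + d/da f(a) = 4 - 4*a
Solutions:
 f(a) = C1 + a^4/4 + 2*a^3/3 - 2*a^2 + 4*a


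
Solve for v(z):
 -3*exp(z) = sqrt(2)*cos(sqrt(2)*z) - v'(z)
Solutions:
 v(z) = C1 + 3*exp(z) + sin(sqrt(2)*z)


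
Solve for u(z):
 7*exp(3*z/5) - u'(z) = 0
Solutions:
 u(z) = C1 + 35*exp(3*z/5)/3


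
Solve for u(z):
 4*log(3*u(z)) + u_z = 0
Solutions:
 Integral(1/(log(_y) + log(3)), (_y, u(z)))/4 = C1 - z


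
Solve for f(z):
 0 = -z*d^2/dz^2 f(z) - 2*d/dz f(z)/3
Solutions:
 f(z) = C1 + C2*z^(1/3)


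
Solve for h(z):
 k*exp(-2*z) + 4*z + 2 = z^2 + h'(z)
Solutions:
 h(z) = C1 - k*exp(-2*z)/2 - z^3/3 + 2*z^2 + 2*z


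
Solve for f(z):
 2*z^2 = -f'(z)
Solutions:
 f(z) = C1 - 2*z^3/3


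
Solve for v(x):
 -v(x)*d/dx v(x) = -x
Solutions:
 v(x) = -sqrt(C1 + x^2)
 v(x) = sqrt(C1 + x^2)


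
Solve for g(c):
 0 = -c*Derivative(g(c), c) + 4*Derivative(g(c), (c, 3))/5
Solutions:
 g(c) = C1 + Integral(C2*airyai(10^(1/3)*c/2) + C3*airybi(10^(1/3)*c/2), c)


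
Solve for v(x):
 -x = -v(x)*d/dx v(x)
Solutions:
 v(x) = -sqrt(C1 + x^2)
 v(x) = sqrt(C1 + x^2)


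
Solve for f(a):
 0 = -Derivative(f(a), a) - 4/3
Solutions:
 f(a) = C1 - 4*a/3


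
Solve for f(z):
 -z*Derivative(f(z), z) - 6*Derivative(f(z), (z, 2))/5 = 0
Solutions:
 f(z) = C1 + C2*erf(sqrt(15)*z/6)


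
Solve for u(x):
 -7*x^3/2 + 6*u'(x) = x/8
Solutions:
 u(x) = C1 + 7*x^4/48 + x^2/96


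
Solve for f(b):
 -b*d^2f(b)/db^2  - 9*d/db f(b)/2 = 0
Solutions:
 f(b) = C1 + C2/b^(7/2)


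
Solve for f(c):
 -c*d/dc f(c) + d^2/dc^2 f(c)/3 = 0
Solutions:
 f(c) = C1 + C2*erfi(sqrt(6)*c/2)


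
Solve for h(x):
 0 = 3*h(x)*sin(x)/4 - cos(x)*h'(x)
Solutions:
 h(x) = C1/cos(x)^(3/4)


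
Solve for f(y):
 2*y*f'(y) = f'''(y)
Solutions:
 f(y) = C1 + Integral(C2*airyai(2^(1/3)*y) + C3*airybi(2^(1/3)*y), y)


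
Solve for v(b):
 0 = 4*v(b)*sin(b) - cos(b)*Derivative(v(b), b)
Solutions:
 v(b) = C1/cos(b)^4


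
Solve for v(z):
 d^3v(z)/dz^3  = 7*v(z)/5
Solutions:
 v(z) = C3*exp(5^(2/3)*7^(1/3)*z/5) + (C1*sin(sqrt(3)*5^(2/3)*7^(1/3)*z/10) + C2*cos(sqrt(3)*5^(2/3)*7^(1/3)*z/10))*exp(-5^(2/3)*7^(1/3)*z/10)


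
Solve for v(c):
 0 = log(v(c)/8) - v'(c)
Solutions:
 Integral(1/(-log(_y) + 3*log(2)), (_y, v(c))) = C1 - c


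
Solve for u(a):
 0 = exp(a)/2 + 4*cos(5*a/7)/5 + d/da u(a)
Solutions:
 u(a) = C1 - exp(a)/2 - 28*sin(5*a/7)/25


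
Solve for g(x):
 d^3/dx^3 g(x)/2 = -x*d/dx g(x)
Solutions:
 g(x) = C1 + Integral(C2*airyai(-2^(1/3)*x) + C3*airybi(-2^(1/3)*x), x)


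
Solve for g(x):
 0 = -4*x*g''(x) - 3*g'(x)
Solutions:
 g(x) = C1 + C2*x^(1/4)


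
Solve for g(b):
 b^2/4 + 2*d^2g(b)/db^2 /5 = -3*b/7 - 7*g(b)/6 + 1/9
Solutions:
 g(b) = C1*sin(sqrt(105)*b/6) + C2*cos(sqrt(105)*b/6) - 3*b^2/14 - 18*b/49 + 178/735


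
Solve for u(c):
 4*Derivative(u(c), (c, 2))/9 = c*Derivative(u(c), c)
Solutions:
 u(c) = C1 + C2*erfi(3*sqrt(2)*c/4)


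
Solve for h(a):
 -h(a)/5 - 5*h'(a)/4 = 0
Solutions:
 h(a) = C1*exp(-4*a/25)


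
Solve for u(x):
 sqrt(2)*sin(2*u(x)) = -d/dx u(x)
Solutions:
 u(x) = pi - acos((-C1 - exp(4*sqrt(2)*x))/(C1 - exp(4*sqrt(2)*x)))/2
 u(x) = acos((-C1 - exp(4*sqrt(2)*x))/(C1 - exp(4*sqrt(2)*x)))/2


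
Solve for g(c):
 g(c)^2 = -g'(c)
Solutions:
 g(c) = 1/(C1 + c)


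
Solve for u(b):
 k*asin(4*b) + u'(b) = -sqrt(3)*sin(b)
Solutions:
 u(b) = C1 - k*(b*asin(4*b) + sqrt(1 - 16*b^2)/4) + sqrt(3)*cos(b)


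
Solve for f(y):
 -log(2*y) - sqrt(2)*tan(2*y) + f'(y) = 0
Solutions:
 f(y) = C1 + y*log(y) - y + y*log(2) - sqrt(2)*log(cos(2*y))/2


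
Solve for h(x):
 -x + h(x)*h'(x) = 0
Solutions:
 h(x) = -sqrt(C1 + x^2)
 h(x) = sqrt(C1 + x^2)


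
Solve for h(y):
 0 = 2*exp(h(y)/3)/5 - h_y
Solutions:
 h(y) = 3*log(-1/(C1 + 2*y)) + 3*log(15)


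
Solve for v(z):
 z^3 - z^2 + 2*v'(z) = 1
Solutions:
 v(z) = C1 - z^4/8 + z^3/6 + z/2


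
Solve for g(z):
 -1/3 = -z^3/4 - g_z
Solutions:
 g(z) = C1 - z^4/16 + z/3


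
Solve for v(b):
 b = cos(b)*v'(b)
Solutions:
 v(b) = C1 + Integral(b/cos(b), b)


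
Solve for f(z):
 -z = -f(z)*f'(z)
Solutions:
 f(z) = -sqrt(C1 + z^2)
 f(z) = sqrt(C1 + z^2)


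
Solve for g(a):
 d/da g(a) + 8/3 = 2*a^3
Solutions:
 g(a) = C1 + a^4/2 - 8*a/3


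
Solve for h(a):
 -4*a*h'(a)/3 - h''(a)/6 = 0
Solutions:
 h(a) = C1 + C2*erf(2*a)


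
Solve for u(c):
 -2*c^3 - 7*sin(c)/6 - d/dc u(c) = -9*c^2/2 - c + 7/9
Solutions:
 u(c) = C1 - c^4/2 + 3*c^3/2 + c^2/2 - 7*c/9 + 7*cos(c)/6


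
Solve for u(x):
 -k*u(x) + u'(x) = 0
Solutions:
 u(x) = C1*exp(k*x)


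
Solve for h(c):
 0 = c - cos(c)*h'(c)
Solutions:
 h(c) = C1 + Integral(c/cos(c), c)


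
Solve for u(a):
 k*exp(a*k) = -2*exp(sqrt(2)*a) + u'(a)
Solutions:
 u(a) = C1 + sqrt(2)*exp(sqrt(2)*a) + exp(a*k)


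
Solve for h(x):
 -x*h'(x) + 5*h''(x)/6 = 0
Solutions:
 h(x) = C1 + C2*erfi(sqrt(15)*x/5)


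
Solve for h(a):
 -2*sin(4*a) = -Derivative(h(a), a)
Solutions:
 h(a) = C1 - cos(4*a)/2


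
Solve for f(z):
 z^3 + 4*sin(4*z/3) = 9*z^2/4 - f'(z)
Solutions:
 f(z) = C1 - z^4/4 + 3*z^3/4 + 3*cos(4*z/3)


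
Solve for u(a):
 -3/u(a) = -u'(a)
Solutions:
 u(a) = -sqrt(C1 + 6*a)
 u(a) = sqrt(C1 + 6*a)


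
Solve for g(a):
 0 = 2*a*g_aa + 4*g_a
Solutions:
 g(a) = C1 + C2/a


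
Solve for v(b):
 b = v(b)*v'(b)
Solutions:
 v(b) = -sqrt(C1 + b^2)
 v(b) = sqrt(C1 + b^2)


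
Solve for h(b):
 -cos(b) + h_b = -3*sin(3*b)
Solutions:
 h(b) = C1 + sin(b) + cos(3*b)


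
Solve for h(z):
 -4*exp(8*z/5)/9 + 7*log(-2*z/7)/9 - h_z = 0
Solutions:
 h(z) = C1 + 7*z*log(-z)/9 + 7*z*(-log(7) - 1 + log(2))/9 - 5*exp(8*z/5)/18


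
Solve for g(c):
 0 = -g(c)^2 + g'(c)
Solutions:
 g(c) = -1/(C1 + c)


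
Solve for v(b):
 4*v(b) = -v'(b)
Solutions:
 v(b) = C1*exp(-4*b)


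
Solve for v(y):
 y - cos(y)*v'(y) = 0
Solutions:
 v(y) = C1 + Integral(y/cos(y), y)


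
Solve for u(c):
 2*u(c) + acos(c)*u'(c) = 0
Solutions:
 u(c) = C1*exp(-2*Integral(1/acos(c), c))


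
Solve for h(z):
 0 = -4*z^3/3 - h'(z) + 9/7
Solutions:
 h(z) = C1 - z^4/3 + 9*z/7


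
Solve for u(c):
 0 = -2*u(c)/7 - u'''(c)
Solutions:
 u(c) = C3*exp(-2^(1/3)*7^(2/3)*c/7) + (C1*sin(2^(1/3)*sqrt(3)*7^(2/3)*c/14) + C2*cos(2^(1/3)*sqrt(3)*7^(2/3)*c/14))*exp(2^(1/3)*7^(2/3)*c/14)


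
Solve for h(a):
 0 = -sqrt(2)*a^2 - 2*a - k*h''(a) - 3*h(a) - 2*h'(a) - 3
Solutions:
 h(a) = C1*exp(a*(sqrt(1 - 3*k) - 1)/k) + C2*exp(-a*(sqrt(1 - 3*k) + 1)/k) - sqrt(2)*a^2/3 - 2*a/3 + 4*sqrt(2)*a/9 + 2*sqrt(2)*k/9 - 5/9 - 8*sqrt(2)/27


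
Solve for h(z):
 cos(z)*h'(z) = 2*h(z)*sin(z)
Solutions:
 h(z) = C1/cos(z)^2


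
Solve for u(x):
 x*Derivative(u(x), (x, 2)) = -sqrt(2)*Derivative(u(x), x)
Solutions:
 u(x) = C1 + C2*x^(1 - sqrt(2))


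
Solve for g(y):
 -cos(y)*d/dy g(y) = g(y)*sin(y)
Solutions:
 g(y) = C1*cos(y)


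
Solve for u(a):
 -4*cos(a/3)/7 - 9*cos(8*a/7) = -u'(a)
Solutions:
 u(a) = C1 + 12*sin(a/3)/7 + 63*sin(8*a/7)/8


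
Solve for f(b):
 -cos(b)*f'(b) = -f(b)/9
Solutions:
 f(b) = C1*(sin(b) + 1)^(1/18)/(sin(b) - 1)^(1/18)


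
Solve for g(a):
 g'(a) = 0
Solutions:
 g(a) = C1


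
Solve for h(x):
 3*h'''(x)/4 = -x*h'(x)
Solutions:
 h(x) = C1 + Integral(C2*airyai(-6^(2/3)*x/3) + C3*airybi(-6^(2/3)*x/3), x)


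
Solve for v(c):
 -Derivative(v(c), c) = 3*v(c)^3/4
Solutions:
 v(c) = -sqrt(2)*sqrt(-1/(C1 - 3*c))
 v(c) = sqrt(2)*sqrt(-1/(C1 - 3*c))


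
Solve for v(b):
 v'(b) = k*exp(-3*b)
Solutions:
 v(b) = C1 - k*exp(-3*b)/3


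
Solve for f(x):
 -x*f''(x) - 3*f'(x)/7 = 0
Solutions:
 f(x) = C1 + C2*x^(4/7)


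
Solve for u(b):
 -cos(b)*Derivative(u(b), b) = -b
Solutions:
 u(b) = C1 + Integral(b/cos(b), b)


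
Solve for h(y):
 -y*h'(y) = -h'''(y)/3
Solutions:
 h(y) = C1 + Integral(C2*airyai(3^(1/3)*y) + C3*airybi(3^(1/3)*y), y)


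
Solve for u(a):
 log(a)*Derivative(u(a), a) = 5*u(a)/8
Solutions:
 u(a) = C1*exp(5*li(a)/8)


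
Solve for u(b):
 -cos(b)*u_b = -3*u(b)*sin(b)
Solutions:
 u(b) = C1/cos(b)^3


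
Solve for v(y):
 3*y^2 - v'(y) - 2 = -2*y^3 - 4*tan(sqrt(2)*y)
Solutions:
 v(y) = C1 + y^4/2 + y^3 - 2*y - 2*sqrt(2)*log(cos(sqrt(2)*y))


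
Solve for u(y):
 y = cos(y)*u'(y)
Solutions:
 u(y) = C1 + Integral(y/cos(y), y)


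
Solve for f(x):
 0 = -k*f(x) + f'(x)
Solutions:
 f(x) = C1*exp(k*x)


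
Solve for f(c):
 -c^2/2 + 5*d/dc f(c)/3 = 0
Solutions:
 f(c) = C1 + c^3/10


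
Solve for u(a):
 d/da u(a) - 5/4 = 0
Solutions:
 u(a) = C1 + 5*a/4


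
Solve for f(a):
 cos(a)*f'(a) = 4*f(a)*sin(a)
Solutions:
 f(a) = C1/cos(a)^4


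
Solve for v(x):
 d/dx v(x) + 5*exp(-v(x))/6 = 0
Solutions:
 v(x) = log(C1 - 5*x/6)


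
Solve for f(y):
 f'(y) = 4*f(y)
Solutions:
 f(y) = C1*exp(4*y)


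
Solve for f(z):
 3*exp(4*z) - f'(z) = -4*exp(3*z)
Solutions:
 f(z) = C1 + 3*exp(4*z)/4 + 4*exp(3*z)/3


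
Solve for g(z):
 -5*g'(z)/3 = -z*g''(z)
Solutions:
 g(z) = C1 + C2*z^(8/3)


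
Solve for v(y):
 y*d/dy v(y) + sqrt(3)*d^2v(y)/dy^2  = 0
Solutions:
 v(y) = C1 + C2*erf(sqrt(2)*3^(3/4)*y/6)


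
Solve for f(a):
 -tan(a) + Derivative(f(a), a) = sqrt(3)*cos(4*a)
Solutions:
 f(a) = C1 - log(cos(a)) + sqrt(3)*sin(4*a)/4


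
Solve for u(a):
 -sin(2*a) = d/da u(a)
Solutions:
 u(a) = C1 + cos(2*a)/2


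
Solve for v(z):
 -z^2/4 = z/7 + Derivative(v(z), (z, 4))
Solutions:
 v(z) = C1 + C2*z + C3*z^2 + C4*z^3 - z^6/1440 - z^5/840


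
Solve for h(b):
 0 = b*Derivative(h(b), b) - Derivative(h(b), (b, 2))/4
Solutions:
 h(b) = C1 + C2*erfi(sqrt(2)*b)


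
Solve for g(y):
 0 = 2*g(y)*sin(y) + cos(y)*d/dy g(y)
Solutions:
 g(y) = C1*cos(y)^2


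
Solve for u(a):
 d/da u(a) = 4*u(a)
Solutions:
 u(a) = C1*exp(4*a)


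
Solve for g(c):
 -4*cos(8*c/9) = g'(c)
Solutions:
 g(c) = C1 - 9*sin(8*c/9)/2


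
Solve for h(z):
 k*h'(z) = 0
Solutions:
 h(z) = C1


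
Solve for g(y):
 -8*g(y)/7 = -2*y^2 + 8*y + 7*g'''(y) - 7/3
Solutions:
 g(y) = C3*exp(-2*7^(1/3)*y/7) + 7*y^2/4 - 7*y + (C1*sin(sqrt(3)*7^(1/3)*y/7) + C2*cos(sqrt(3)*7^(1/3)*y/7))*exp(7^(1/3)*y/7) + 49/24


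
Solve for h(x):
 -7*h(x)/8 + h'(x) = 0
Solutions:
 h(x) = C1*exp(7*x/8)


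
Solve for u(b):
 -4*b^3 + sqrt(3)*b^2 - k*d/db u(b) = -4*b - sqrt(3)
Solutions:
 u(b) = C1 - b^4/k + sqrt(3)*b^3/(3*k) + 2*b^2/k + sqrt(3)*b/k


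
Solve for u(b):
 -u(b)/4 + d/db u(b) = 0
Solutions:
 u(b) = C1*exp(b/4)


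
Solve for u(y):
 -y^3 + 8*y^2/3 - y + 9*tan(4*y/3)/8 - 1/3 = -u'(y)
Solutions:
 u(y) = C1 + y^4/4 - 8*y^3/9 + y^2/2 + y/3 + 27*log(cos(4*y/3))/32


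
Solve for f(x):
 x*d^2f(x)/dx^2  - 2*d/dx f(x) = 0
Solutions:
 f(x) = C1 + C2*x^3


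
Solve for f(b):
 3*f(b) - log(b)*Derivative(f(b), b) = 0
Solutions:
 f(b) = C1*exp(3*li(b))


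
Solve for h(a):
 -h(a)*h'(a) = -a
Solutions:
 h(a) = -sqrt(C1 + a^2)
 h(a) = sqrt(C1 + a^2)


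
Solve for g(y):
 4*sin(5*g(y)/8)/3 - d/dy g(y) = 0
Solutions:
 -4*y/3 + 4*log(cos(5*g(y)/8) - 1)/5 - 4*log(cos(5*g(y)/8) + 1)/5 = C1


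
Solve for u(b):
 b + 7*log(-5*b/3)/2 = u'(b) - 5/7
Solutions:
 u(b) = C1 + b^2/2 + 7*b*log(-b)/2 + b*(-4*log(3) - 39/14 + log(15)/2 + 3*log(5))


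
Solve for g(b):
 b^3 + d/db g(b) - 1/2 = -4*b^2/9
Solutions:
 g(b) = C1 - b^4/4 - 4*b^3/27 + b/2


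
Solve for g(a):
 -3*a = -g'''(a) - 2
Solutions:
 g(a) = C1 + C2*a + C3*a^2 + a^4/8 - a^3/3


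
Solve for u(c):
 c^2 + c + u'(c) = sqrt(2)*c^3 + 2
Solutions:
 u(c) = C1 + sqrt(2)*c^4/4 - c^3/3 - c^2/2 + 2*c


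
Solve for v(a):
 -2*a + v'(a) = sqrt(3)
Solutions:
 v(a) = C1 + a^2 + sqrt(3)*a


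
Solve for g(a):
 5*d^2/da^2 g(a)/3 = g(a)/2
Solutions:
 g(a) = C1*exp(-sqrt(30)*a/10) + C2*exp(sqrt(30)*a/10)


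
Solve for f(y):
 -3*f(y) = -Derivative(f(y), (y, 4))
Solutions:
 f(y) = C1*exp(-3^(1/4)*y) + C2*exp(3^(1/4)*y) + C3*sin(3^(1/4)*y) + C4*cos(3^(1/4)*y)


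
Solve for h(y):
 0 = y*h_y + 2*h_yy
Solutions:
 h(y) = C1 + C2*erf(y/2)


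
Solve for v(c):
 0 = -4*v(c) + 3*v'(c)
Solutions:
 v(c) = C1*exp(4*c/3)


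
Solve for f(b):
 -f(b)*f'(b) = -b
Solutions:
 f(b) = -sqrt(C1 + b^2)
 f(b) = sqrt(C1 + b^2)


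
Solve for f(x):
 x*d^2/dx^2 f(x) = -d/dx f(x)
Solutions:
 f(x) = C1 + C2*log(x)


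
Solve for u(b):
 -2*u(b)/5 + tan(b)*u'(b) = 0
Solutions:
 u(b) = C1*sin(b)^(2/5)


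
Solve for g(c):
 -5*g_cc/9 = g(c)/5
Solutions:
 g(c) = C1*sin(3*c/5) + C2*cos(3*c/5)


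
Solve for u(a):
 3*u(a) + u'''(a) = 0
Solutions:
 u(a) = C3*exp(-3^(1/3)*a) + (C1*sin(3^(5/6)*a/2) + C2*cos(3^(5/6)*a/2))*exp(3^(1/3)*a/2)


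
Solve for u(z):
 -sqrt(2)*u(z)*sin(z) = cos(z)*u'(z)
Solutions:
 u(z) = C1*cos(z)^(sqrt(2))


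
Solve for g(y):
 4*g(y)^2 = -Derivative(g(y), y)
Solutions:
 g(y) = 1/(C1 + 4*y)


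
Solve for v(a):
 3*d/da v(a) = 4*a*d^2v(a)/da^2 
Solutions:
 v(a) = C1 + C2*a^(7/4)


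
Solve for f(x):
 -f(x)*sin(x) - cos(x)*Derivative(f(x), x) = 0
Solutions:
 f(x) = C1*cos(x)


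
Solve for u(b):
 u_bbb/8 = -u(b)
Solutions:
 u(b) = C3*exp(-2*b) + (C1*sin(sqrt(3)*b) + C2*cos(sqrt(3)*b))*exp(b)


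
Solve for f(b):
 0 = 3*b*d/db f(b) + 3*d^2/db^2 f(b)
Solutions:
 f(b) = C1 + C2*erf(sqrt(2)*b/2)


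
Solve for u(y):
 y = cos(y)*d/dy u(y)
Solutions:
 u(y) = C1 + Integral(y/cos(y), y)


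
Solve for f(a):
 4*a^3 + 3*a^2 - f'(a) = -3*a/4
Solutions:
 f(a) = C1 + a^4 + a^3 + 3*a^2/8


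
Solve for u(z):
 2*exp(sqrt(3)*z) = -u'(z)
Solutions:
 u(z) = C1 - 2*sqrt(3)*exp(sqrt(3)*z)/3


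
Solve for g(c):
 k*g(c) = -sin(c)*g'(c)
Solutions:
 g(c) = C1*exp(k*(-log(cos(c) - 1) + log(cos(c) + 1))/2)


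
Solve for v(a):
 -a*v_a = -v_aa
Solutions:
 v(a) = C1 + C2*erfi(sqrt(2)*a/2)


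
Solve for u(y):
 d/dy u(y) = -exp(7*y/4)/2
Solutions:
 u(y) = C1 - 2*exp(7*y/4)/7


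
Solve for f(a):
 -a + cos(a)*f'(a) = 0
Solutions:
 f(a) = C1 + Integral(a/cos(a), a)


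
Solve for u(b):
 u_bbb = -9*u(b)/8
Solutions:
 u(b) = C3*exp(-3^(2/3)*b/2) + (C1*sin(3*3^(1/6)*b/4) + C2*cos(3*3^(1/6)*b/4))*exp(3^(2/3)*b/4)


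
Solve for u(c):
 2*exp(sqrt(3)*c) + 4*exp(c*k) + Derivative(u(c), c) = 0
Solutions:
 u(c) = C1 - 2*sqrt(3)*exp(sqrt(3)*c)/3 - 4*exp(c*k)/k


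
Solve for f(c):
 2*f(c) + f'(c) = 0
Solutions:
 f(c) = C1*exp(-2*c)


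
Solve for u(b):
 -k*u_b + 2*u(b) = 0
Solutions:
 u(b) = C1*exp(2*b/k)


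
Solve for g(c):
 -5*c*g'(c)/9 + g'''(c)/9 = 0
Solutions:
 g(c) = C1 + Integral(C2*airyai(5^(1/3)*c) + C3*airybi(5^(1/3)*c), c)


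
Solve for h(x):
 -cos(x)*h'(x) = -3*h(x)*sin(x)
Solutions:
 h(x) = C1/cos(x)^3


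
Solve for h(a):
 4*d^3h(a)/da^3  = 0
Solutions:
 h(a) = C1 + C2*a + C3*a^2


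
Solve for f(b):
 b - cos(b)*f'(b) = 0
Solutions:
 f(b) = C1 + Integral(b/cos(b), b)


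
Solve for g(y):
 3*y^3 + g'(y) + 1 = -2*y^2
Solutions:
 g(y) = C1 - 3*y^4/4 - 2*y^3/3 - y


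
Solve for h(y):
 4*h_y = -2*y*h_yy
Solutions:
 h(y) = C1 + C2/y


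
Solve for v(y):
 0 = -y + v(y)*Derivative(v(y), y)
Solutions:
 v(y) = -sqrt(C1 + y^2)
 v(y) = sqrt(C1 + y^2)


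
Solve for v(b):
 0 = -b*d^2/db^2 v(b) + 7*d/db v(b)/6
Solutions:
 v(b) = C1 + C2*b^(13/6)


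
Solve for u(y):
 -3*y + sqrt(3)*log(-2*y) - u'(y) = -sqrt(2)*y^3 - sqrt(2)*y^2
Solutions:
 u(y) = C1 + sqrt(2)*y^4/4 + sqrt(2)*y^3/3 - 3*y^2/2 + sqrt(3)*y*log(-y) + sqrt(3)*y*(-1 + log(2))


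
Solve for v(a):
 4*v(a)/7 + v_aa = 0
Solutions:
 v(a) = C1*sin(2*sqrt(7)*a/7) + C2*cos(2*sqrt(7)*a/7)


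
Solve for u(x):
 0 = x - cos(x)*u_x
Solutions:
 u(x) = C1 + Integral(x/cos(x), x)


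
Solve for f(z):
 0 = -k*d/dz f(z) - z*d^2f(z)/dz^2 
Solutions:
 f(z) = C1 + z^(1 - re(k))*(C2*sin(log(z)*Abs(im(k))) + C3*cos(log(z)*im(k)))


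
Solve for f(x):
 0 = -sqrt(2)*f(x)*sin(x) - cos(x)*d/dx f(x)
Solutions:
 f(x) = C1*cos(x)^(sqrt(2))


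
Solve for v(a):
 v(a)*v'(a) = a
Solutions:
 v(a) = -sqrt(C1 + a^2)
 v(a) = sqrt(C1 + a^2)


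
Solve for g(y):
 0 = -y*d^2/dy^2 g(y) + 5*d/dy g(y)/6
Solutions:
 g(y) = C1 + C2*y^(11/6)


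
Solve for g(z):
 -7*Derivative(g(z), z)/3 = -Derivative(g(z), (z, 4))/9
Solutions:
 g(z) = C1 + C4*exp(21^(1/3)*z) + (C2*sin(3^(5/6)*7^(1/3)*z/2) + C3*cos(3^(5/6)*7^(1/3)*z/2))*exp(-21^(1/3)*z/2)


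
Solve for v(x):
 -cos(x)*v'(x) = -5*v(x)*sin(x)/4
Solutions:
 v(x) = C1/cos(x)^(5/4)


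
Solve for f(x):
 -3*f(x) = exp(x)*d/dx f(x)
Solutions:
 f(x) = C1*exp(3*exp(-x))


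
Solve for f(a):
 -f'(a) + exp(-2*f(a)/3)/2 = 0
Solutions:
 f(a) = 3*log(-sqrt(C1 + a)) - 3*log(3)/2
 f(a) = 3*log(C1 + a/3)/2


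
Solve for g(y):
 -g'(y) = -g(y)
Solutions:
 g(y) = C1*exp(y)


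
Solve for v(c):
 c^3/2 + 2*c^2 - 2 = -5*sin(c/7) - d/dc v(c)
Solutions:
 v(c) = C1 - c^4/8 - 2*c^3/3 + 2*c + 35*cos(c/7)


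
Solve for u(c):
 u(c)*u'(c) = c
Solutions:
 u(c) = -sqrt(C1 + c^2)
 u(c) = sqrt(C1 + c^2)


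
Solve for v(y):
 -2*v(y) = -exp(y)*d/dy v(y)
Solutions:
 v(y) = C1*exp(-2*exp(-y))


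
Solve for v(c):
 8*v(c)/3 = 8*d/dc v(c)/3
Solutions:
 v(c) = C1*exp(c)


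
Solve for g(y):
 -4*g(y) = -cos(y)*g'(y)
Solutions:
 g(y) = C1*(sin(y)^2 + 2*sin(y) + 1)/(sin(y)^2 - 2*sin(y) + 1)


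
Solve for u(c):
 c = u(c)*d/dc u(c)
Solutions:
 u(c) = -sqrt(C1 + c^2)
 u(c) = sqrt(C1 + c^2)


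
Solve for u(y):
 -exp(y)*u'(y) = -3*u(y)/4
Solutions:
 u(y) = C1*exp(-3*exp(-y)/4)


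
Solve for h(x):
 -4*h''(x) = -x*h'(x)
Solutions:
 h(x) = C1 + C2*erfi(sqrt(2)*x/4)


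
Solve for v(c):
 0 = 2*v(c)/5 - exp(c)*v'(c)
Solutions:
 v(c) = C1*exp(-2*exp(-c)/5)


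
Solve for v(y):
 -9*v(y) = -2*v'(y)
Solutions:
 v(y) = C1*exp(9*y/2)


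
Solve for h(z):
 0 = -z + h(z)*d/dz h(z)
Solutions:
 h(z) = -sqrt(C1 + z^2)
 h(z) = sqrt(C1 + z^2)


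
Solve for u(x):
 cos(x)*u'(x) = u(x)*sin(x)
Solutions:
 u(x) = C1/cos(x)


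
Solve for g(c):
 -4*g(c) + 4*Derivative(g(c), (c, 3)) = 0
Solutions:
 g(c) = C3*exp(c) + (C1*sin(sqrt(3)*c/2) + C2*cos(sqrt(3)*c/2))*exp(-c/2)


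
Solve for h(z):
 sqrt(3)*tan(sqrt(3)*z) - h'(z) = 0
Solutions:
 h(z) = C1 - log(cos(sqrt(3)*z))


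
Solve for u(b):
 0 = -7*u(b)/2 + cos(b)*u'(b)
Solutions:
 u(b) = C1*(sin(b) + 1)^(7/4)/(sin(b) - 1)^(7/4)


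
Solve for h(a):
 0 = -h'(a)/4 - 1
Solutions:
 h(a) = C1 - 4*a


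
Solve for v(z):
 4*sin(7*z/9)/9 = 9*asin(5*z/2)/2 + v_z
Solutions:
 v(z) = C1 - 9*z*asin(5*z/2)/2 - 9*sqrt(4 - 25*z^2)/10 - 4*cos(7*z/9)/7


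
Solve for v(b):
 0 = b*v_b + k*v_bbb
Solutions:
 v(b) = C1 + Integral(C2*airyai(b*(-1/k)^(1/3)) + C3*airybi(b*(-1/k)^(1/3)), b)


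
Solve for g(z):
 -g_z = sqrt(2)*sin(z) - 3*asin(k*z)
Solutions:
 g(z) = C1 + 3*Piecewise((z*asin(k*z) + sqrt(-k^2*z^2 + 1)/k, Ne(k, 0)), (0, True)) + sqrt(2)*cos(z)


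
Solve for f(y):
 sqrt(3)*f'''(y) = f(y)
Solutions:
 f(y) = C3*exp(3^(5/6)*y/3) + (C1*sin(3^(1/3)*y/2) + C2*cos(3^(1/3)*y/2))*exp(-3^(5/6)*y/6)


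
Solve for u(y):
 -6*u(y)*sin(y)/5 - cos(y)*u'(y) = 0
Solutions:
 u(y) = C1*cos(y)^(6/5)


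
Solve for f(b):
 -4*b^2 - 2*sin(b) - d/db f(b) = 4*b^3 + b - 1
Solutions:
 f(b) = C1 - b^4 - 4*b^3/3 - b^2/2 + b + 2*cos(b)


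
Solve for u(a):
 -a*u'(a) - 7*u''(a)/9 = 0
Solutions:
 u(a) = C1 + C2*erf(3*sqrt(14)*a/14)


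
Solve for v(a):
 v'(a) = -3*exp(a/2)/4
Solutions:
 v(a) = C1 - 3*exp(a/2)/2


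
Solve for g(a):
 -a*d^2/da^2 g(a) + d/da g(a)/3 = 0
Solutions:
 g(a) = C1 + C2*a^(4/3)


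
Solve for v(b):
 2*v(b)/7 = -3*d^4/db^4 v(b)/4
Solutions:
 v(b) = (C1*sin(2^(1/4)*21^(3/4)*b/21) + C2*cos(2^(1/4)*21^(3/4)*b/21))*exp(-2^(1/4)*21^(3/4)*b/21) + (C3*sin(2^(1/4)*21^(3/4)*b/21) + C4*cos(2^(1/4)*21^(3/4)*b/21))*exp(2^(1/4)*21^(3/4)*b/21)


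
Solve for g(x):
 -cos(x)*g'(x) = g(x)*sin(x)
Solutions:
 g(x) = C1*cos(x)


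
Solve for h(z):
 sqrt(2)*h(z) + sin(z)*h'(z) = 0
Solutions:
 h(z) = C1*(cos(z) + 1)^(sqrt(2)/2)/(cos(z) - 1)^(sqrt(2)/2)


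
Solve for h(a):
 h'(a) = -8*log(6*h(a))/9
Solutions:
 9*Integral(1/(log(_y) + log(6)), (_y, h(a)))/8 = C1 - a


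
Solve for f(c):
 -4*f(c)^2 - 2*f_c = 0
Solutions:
 f(c) = 1/(C1 + 2*c)


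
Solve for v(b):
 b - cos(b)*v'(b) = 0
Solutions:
 v(b) = C1 + Integral(b/cos(b), b)


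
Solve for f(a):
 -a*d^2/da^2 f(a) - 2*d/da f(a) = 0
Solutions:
 f(a) = C1 + C2/a


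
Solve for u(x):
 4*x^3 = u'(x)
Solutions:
 u(x) = C1 + x^4


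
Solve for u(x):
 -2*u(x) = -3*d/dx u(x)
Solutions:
 u(x) = C1*exp(2*x/3)


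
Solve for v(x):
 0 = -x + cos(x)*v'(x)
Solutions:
 v(x) = C1 + Integral(x/cos(x), x)


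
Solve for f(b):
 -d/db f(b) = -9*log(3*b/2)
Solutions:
 f(b) = C1 + 9*b*log(b) - 9*b + b*log(19683/512)


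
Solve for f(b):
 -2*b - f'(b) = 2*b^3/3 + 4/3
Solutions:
 f(b) = C1 - b^4/6 - b^2 - 4*b/3


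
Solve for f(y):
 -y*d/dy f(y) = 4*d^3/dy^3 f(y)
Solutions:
 f(y) = C1 + Integral(C2*airyai(-2^(1/3)*y/2) + C3*airybi(-2^(1/3)*y/2), y)


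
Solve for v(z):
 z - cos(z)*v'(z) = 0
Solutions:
 v(z) = C1 + Integral(z/cos(z), z)


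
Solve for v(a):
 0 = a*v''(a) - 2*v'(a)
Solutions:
 v(a) = C1 + C2*a^3


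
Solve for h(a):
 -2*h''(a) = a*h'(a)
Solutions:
 h(a) = C1 + C2*erf(a/2)


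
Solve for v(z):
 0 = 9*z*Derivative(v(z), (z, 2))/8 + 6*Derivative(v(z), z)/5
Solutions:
 v(z) = C1 + C2/z^(1/15)


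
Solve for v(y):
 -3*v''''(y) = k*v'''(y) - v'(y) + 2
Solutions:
 v(y) = C1 + C2*exp(-y*(2*2^(1/3)*k^2/(2*k^3 + sqrt(-4*k^6 + (2*k^3 - 243)^2) - 243)^(1/3) + 2*k + 2^(2/3)*(2*k^3 + sqrt(-4*k^6 + (2*k^3 - 243)^2) - 243)^(1/3))/18) + C3*exp(y*(-8*2^(1/3)*k^2/((-1 + sqrt(3)*I)*(2*k^3 + sqrt(-4*k^6 + (2*k^3 - 243)^2) - 243)^(1/3)) - 4*k + 2^(2/3)*(2*k^3 + sqrt(-4*k^6 + (2*k^3 - 243)^2) - 243)^(1/3) - 2^(2/3)*sqrt(3)*I*(2*k^3 + sqrt(-4*k^6 + (2*k^3 - 243)^2) - 243)^(1/3))/36) + C4*exp(y*(8*2^(1/3)*k^2/((1 + sqrt(3)*I)*(2*k^3 + sqrt(-4*k^6 + (2*k^3 - 243)^2) - 243)^(1/3)) - 4*k + 2^(2/3)*(2*k^3 + sqrt(-4*k^6 + (2*k^3 - 243)^2) - 243)^(1/3) + 2^(2/3)*sqrt(3)*I*(2*k^3 + sqrt(-4*k^6 + (2*k^3 - 243)^2) - 243)^(1/3))/36) + 2*y


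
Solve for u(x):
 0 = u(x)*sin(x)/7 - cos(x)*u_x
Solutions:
 u(x) = C1/cos(x)^(1/7)


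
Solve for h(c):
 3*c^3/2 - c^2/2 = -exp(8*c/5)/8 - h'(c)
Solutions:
 h(c) = C1 - 3*c^4/8 + c^3/6 - 5*exp(8*c/5)/64


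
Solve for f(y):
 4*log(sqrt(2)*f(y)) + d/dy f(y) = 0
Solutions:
 Integral(1/(2*log(_y) + log(2)), (_y, f(y)))/2 = C1 - y


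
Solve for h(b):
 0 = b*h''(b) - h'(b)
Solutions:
 h(b) = C1 + C2*b^2


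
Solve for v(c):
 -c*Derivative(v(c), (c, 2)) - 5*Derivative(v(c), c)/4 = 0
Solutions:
 v(c) = C1 + C2/c^(1/4)


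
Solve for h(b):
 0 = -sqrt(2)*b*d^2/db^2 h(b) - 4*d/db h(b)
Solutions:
 h(b) = C1 + C2*b^(1 - 2*sqrt(2))


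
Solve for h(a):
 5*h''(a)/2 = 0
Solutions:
 h(a) = C1 + C2*a


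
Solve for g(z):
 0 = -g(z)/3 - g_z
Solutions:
 g(z) = C1*exp(-z/3)


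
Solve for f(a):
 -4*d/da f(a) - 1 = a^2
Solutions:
 f(a) = C1 - a^3/12 - a/4


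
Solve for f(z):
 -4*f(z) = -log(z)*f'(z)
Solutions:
 f(z) = C1*exp(4*li(z))


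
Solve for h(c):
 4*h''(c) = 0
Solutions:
 h(c) = C1 + C2*c


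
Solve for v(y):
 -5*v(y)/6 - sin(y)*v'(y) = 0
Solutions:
 v(y) = C1*(cos(y) + 1)^(5/12)/(cos(y) - 1)^(5/12)


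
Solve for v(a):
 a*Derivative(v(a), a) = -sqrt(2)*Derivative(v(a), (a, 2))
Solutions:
 v(a) = C1 + C2*erf(2^(1/4)*a/2)


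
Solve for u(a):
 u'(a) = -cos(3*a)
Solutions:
 u(a) = C1 - sin(3*a)/3


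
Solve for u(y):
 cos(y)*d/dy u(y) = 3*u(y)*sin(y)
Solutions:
 u(y) = C1/cos(y)^3


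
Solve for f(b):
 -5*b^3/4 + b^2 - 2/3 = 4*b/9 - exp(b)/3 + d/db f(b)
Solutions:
 f(b) = C1 - 5*b^4/16 + b^3/3 - 2*b^2/9 - 2*b/3 + exp(b)/3


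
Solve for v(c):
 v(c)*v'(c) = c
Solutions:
 v(c) = -sqrt(C1 + c^2)
 v(c) = sqrt(C1 + c^2)


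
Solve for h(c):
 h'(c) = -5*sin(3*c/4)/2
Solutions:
 h(c) = C1 + 10*cos(3*c/4)/3


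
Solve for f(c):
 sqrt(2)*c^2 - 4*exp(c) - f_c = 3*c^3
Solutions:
 f(c) = C1 - 3*c^4/4 + sqrt(2)*c^3/3 - 4*exp(c)


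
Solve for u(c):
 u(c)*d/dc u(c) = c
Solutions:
 u(c) = -sqrt(C1 + c^2)
 u(c) = sqrt(C1 + c^2)


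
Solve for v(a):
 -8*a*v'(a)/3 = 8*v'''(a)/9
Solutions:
 v(a) = C1 + Integral(C2*airyai(-3^(1/3)*a) + C3*airybi(-3^(1/3)*a), a)


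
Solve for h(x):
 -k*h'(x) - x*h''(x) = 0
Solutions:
 h(x) = C1 + x^(1 - re(k))*(C2*sin(log(x)*Abs(im(k))) + C3*cos(log(x)*im(k)))


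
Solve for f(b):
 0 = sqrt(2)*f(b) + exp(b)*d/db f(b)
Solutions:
 f(b) = C1*exp(sqrt(2)*exp(-b))


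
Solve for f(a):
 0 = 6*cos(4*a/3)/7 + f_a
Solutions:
 f(a) = C1 - 9*sin(4*a/3)/14


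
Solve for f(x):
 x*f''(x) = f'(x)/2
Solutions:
 f(x) = C1 + C2*x^(3/2)


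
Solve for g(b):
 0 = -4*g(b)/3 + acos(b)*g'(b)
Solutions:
 g(b) = C1*exp(4*Integral(1/acos(b), b)/3)


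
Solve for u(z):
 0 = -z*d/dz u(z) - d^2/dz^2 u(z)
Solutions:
 u(z) = C1 + C2*erf(sqrt(2)*z/2)


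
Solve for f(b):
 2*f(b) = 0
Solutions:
 f(b) = 0


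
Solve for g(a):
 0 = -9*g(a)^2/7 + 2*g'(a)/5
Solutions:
 g(a) = -14/(C1 + 45*a)


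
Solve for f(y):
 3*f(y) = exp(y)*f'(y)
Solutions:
 f(y) = C1*exp(-3*exp(-y))


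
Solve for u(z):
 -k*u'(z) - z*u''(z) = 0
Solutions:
 u(z) = C1 + z^(1 - re(k))*(C2*sin(log(z)*Abs(im(k))) + C3*cos(log(z)*im(k)))


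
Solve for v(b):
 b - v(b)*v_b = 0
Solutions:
 v(b) = -sqrt(C1 + b^2)
 v(b) = sqrt(C1 + b^2)


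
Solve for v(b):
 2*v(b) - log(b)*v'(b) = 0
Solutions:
 v(b) = C1*exp(2*li(b))


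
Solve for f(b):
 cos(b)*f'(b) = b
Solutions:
 f(b) = C1 + Integral(b/cos(b), b)


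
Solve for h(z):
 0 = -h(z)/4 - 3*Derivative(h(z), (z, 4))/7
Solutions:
 h(z) = (C1*sin(3^(3/4)*7^(1/4)*z/6) + C2*cos(3^(3/4)*7^(1/4)*z/6))*exp(-3^(3/4)*7^(1/4)*z/6) + (C3*sin(3^(3/4)*7^(1/4)*z/6) + C4*cos(3^(3/4)*7^(1/4)*z/6))*exp(3^(3/4)*7^(1/4)*z/6)


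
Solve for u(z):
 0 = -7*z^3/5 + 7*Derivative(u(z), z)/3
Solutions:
 u(z) = C1 + 3*z^4/20


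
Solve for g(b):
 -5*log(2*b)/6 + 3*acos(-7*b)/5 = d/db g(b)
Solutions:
 g(b) = C1 - 5*b*log(b)/6 + 3*b*acos(-7*b)/5 - 5*b*log(2)/6 + 5*b/6 + 3*sqrt(1 - 49*b^2)/35
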